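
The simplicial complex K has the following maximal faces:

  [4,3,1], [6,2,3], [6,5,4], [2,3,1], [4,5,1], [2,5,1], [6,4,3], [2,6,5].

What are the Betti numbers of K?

We work with the vertex ordering 1 < 2 < 3 < 4 < 5 < 6. The simplices of K, each written with vertices in increasing order, are:

  0-simplices (6): [1], [2], [3], [4], [5], [6]
  1-simplices (12): [1,2], [1,3], [1,4], [1,5], [2,3], [2,5], [2,6], [3,4], [3,6], [4,5], [4,6], [5,6]
  2-simplices (8): [1,2,3], [1,2,5], [1,3,4], [1,4,5], [2,3,6], [2,5,6], [3,4,6], [4,5,6]

Hence C_0 ≅ Z^6, C_1 ≅ Z^12, C_2 ≅ Z^8.

The boundary map ∂_1: C_1 → C_0 is given by ∂[p,q] = [q] − [p]. For instance
  ∂[3,6] = [6] − [3].
This gives a 6×12 integer matrix of rank 5; reducing to Smith normal form yields diagonal entries (1,1,1,1,1).

Boundary ∂_2: C_2 → C_1 maps a triangle to the signed sum of its edges. For instance
  ∂[1,2,3] = [2,3] − [1,3] + [1,2],
  ∂[2,3,6] = [3,6] − [2,6] + [2,3].
As a 12×8 matrix over Z this has rank 7, with invariant factors (1,1,1,1,1,1,1).

Now H_k = ker ∂_k / im ∂_{k+1}, so:

  H_0: rank C_0 − rank ∂_1 = 6 − 5 = 1, and the invariant factors of ∂_1 are all 1, so H_0 ≅ Z.
  H_1: rank ker ∂_1 − rank ∂_2 = (12 − 5) − 7 = 0, and the invariant factors of ∂_2 are all 1, so H_1 ≅ 0.
  H_2: rank ker ∂_2 − rank ∂_3 = (8 − 7) − 0 = 1, and there is no ∂_3, so H_2 ≅ Z.

Hence the Betti numbers are b_0 = 1, b_1 = 0, b_2 = 1.

b_0 = 1, b_1 = 0, b_2 = 1.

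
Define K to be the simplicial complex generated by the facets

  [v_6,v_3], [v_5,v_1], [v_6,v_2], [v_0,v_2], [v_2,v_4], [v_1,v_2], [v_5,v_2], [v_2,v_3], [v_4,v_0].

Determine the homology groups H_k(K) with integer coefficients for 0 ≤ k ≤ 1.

Fix the vertex order v_0 < v_1 < v_2 < v_3 < v_4 < v_5 < v_6 and write every simplex with vertices in increasing order. Then dim K = 1 and the simplices of K are:

  0-simplices (7): [v_0], [v_1], [v_2], [v_3], [v_4], [v_5], [v_6]
  1-simplices (9): [v_0,v_2], [v_0,v_4], [v_1,v_2], [v_1,v_5], [v_2,v_3], [v_2,v_4], [v_2,v_5], [v_2,v_6], [v_3,v_6]

so the chain groups are C_0 ≅ Z^7, C_1 ≅ Z^9.

∂_1: C_1 → C_0 maps an edge to its endpoints' difference, ∂[p,q] = q − p. For instance
  ∂[v_3,v_6] = [v_6] − [v_3].
As a 7×9 matrix over Z this has rank 6, with invariant factors (1,1,1,1,1,1).

Computing H_k = (kernel of ∂_k) / (image of ∂_{k+1}):

  H_0: rank C_0 − rank ∂_1 = 7 − 6 = 1, and the invariant factors of ∂_1 are all 1, so H_0 ≅ Z.
  H_1: rank ker ∂_1 − rank ∂_2 = (9 − 6) − 0 = 3, and there is no ∂_2, so H_1 ≅ Z^3.

As a check, the Euler characteristic is 7 − 9 = -2, which agrees with 1 − 3 = -2.

H_0 ≅ Z,  H_1 ≅ Z^3.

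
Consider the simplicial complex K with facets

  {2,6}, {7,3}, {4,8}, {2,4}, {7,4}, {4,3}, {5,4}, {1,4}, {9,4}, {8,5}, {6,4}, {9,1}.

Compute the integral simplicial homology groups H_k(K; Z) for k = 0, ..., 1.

H_0 ≅ Z,  H_1 ≅ Z^4.

Order the vertices as 1 < 2 < 3 < 4 < 5 < 6 < 7 < 8 < 9. Listing each simplex with vertices in this order, K has dimension 1 with simplices:

  0-simplices (9): [1], [2], [3], [4], [5], [6], [7], [8], [9]
  1-simplices (12): [1,4], [1,9], [2,4], [2,6], [3,4], [3,7], [4,5], [4,6], [4,7], [4,8], [4,9], [5,8]

Hence C_0 ≅ Z^9, C_1 ≅ Z^12.

The boundary map ∂_1: C_1 → C_0 sends each edge [p,q] (with p < q) to q − p.
As a 9×12 matrix over Z this has rank 8, with invariant factors (1,1,1,1,1,1,1,1).

From H_k ≅ ker(∂_k) / im(∂_{k+1}) we obtain:

  H_0: rank C_0 − rank ∂_1 = 9 − 8 = 1, and the invariant factors of ∂_1 are all 1, so H_0 ≅ Z.
  H_1: rank ker ∂_1 − rank ∂_2 = (12 − 8) − 0 = 4, and there is no ∂_2, so H_1 ≅ Z^4.

As a check, the Euler characteristic is 9 − 12 = -3, which agrees with 1 − 4 = -3.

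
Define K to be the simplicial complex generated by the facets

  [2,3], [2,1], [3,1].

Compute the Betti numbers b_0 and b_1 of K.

Order the vertices as 1 < 2 < 3. Listing each simplex with vertices in this order, K has dimension 1 with simplices:

  0-simplices (3): [1], [2], [3]
  1-simplices (3): [1,2], [1,3], [2,3]

giving chain groups C_0 ≅ Z^3, C_1 ≅ Z^3.

∂_1: C_1 → C_0 sends each edge [p,q] (with p < q) to q − p. For instance
  ∂[1,3] = [3] − [1].
The resulting 3×3 matrix has rank 2, and its Smith normal form has invariant factors (1,1).

From H_k ≅ ker(∂_k) / im(∂_{k+1}) we obtain:

  H_0: rank C_0 − rank ∂_1 = 3 − 2 = 1, and the invariant factors of ∂_1 are all 1, so H_0 = Z.
  H_1: rank ker ∂_1 − rank ∂_2 = (3 − 2) − 0 = 1, and there is no ∂_2, so H_1 = Z.

(K is a triangulation of the circle S^1.)

Hence the Betti numbers are b_0 = 1, b_1 = 1.

b_0 = 1, b_1 = 1.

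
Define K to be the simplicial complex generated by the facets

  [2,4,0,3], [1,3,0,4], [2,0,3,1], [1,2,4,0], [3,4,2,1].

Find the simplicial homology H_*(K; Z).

H_0 = Z,  H_1 = 0,  H_2 = 0,  H_3 = Z.

We work with the vertex ordering 0 < 1 < 2 < 3 < 4. The simplices of K, each written with vertices in increasing order, are:

  0-simplices (5): [0], [1], [2], [3], [4]
  1-simplices (10): [0,1], [0,2], [0,3], [0,4], [1,2], [1,3], [1,4], [2,3], [2,4], [3,4]
  2-simplices (10): [0,1,2], [0,1,3], [0,1,4], [0,2,3], [0,2,4], [0,3,4], [1,2,3], [1,2,4], [1,3,4], [2,3,4]
  3-simplices (5): [0,1,2,3], [0,1,2,4], [0,1,3,4], [0,2,3,4], [1,2,3,4]

Hence C_0 ≅ Z^5, C_1 ≅ Z^10, C_2 ≅ Z^10, C_3 ≅ Z^5.

Boundary ∂_1: C_1 → C_0 sends each edge [p,q] (with p < q) to q − p.
The resulting 5×10 matrix has rank 4, and its Smith normal form has invariant factors (1,1,1,1).

∂_2: C_2 → C_1 acts by ∂[p,q,r] = [q,r] − [p,r] + [p,q]. For instance
  ∂[0,2,3] = [2,3] − [0,3] + [0,2],
  ∂[1,2,3] = [2,3] − [1,3] + [1,2].
The 10×10 boundary matrix has rank 6 and Smith normal form diag(1,1,1,1,1,1).

Boundary ∂_3: C_3 → C_2 sends each 3-simplex σ to the alternating sum Σ_i (−1)^i (σ with its i-th vertex removed). For instance
  ∂[0,1,2,4] = [1,2,4] − [0,2,4] + [0,1,4] − [0,1,2],
  ∂[0,1,3,4] = [1,3,4] − [0,3,4] + [0,1,4] − [0,1,3].
The 10×5 boundary matrix has rank 4 and Smith normal form diag(1,1,1,1).

Computing H_k = (kernel of ∂_k) / (image of ∂_{k+1}):

  H_0: rank C_0 − rank ∂_1 = 5 − 4 = 1, and the invariant factors of ∂_1 are all 1, so H_0 = Z.
  H_1: rank ker ∂_1 − rank ∂_2 = (10 − 4) − 6 = 0, and the invariant factors of ∂_2 are all 1, so H_1 = 0.
  H_2: rank ker ∂_2 − rank ∂_3 = (10 − 6) − 4 = 0, and the invariant factors of ∂_3 are all 1, so H_2 = 0.
  H_3: rank ker ∂_3 − rank ∂_4 = (5 − 4) − 0 = 1, and there is no ∂_4, so H_3 = Z.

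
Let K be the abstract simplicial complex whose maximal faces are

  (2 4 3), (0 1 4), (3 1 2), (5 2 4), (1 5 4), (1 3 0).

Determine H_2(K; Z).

H_2 ≅ 0.

K has 6 vertices, 12 edges, 6 triangles.
rank ∂_2 = 6, rank ∂_3 = 0 ⇒ b_2 = 6 − 6 − 0 = 0. So H_2 ≅ 0.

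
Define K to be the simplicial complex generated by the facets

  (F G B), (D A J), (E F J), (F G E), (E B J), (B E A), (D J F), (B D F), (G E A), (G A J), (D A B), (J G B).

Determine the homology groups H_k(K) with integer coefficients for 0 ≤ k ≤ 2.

H_0 = Z,  H_1 = Z/2,  H_2 = 0.

We work with the vertex ordering A < B < D < E < F < G < J. The simplices of K, each written with vertices in increasing order, are:

  0-simplices (7): A, B, D, E, F, G, J
  1-simplices (18): AB, AD, AE, AG, AJ, BD, BE, BF, BG, BJ, DF, DJ, EF, EG, EJ, FG, FJ, GJ
  2-simplices (12): ABD, ABE, ADJ, AEG, AGJ, BDF, BEJ, BFG, BGJ, DFJ, EFG, EFJ

Hence C_0 ≅ Z^7, C_1 ≅ Z^18, C_2 ≅ Z^12.

∂_1: C_1 → C_0 is given by ∂[p,q] = [q] − [p]. For instance
  ∂BE = E − B.
As a 7×18 matrix over Z this has rank 6, with invariant factors (1,1,1,1,1,1).

Boundary ∂_2: C_2 → C_1 acts by ∂[p,q,r] = [q,r] − [p,r] + [p,q]. For instance
  ∂ABD = BD − AD + AB,
  ∂BFG = FG − BG + BF.
As a 18×12 matrix over Z this has rank 12, with invariant factors (1,1,1,1,1,1,1,1,1,1,1,2).

Now H_k = ker ∂_k / im ∂_{k+1}, so:

  H_0: rank C_0 − rank ∂_1 = 7 − 6 = 1, and the invariant factors of ∂_1 are all 1, so H_0 = Z.
  H_1: rank ker ∂_1 − rank ∂_2 = (18 − 6) − 12 = 0, and ∂_2 has invariant factor 2 > 1, so H_1 = Z/2.
  H_2: rank ker ∂_2 − rank ∂_3 = (12 − 12) − 0 = 0, and there is no ∂_3, so H_2 = 0.

As a check, the Euler characteristic is 7 − 18 + 12 = 1, which agrees with 1 − 0 + 0 = 1.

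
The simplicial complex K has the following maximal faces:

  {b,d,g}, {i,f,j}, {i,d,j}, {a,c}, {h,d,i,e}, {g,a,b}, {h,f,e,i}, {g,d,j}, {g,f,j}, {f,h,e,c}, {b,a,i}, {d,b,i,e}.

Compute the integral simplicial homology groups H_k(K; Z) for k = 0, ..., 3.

H_0 ≅ Z,  H_1 ≅ Z,  H_2 = 0,  H_3 = 0.

We work with the vertex ordering a < b < c < d < e < f < g < h < i < j. The simplices of K, each written with vertices in increasing order, are:

  0-simplices (10): a, b, c, d, e, f, g, h, i, j
  1-simplices (26): ab, ac, ag, ai, bd, be, bg, bi, ce, cf, ch, de, dg, dh, di, dj, ef, eh, ei, fg, fh, fi, fj, gj, hi, ij
  2-simplices (20): abg, abi, bde, bdg, bdi, bei, cef, ceh, cfh, deh, dei, dgj, dhi, dij, efh, efi, ehi, fgj, fhi, fij
  3-simplices (4): bdei, cefh, dehi, efhi

Hence C_0 ≅ Z^10, C_1 ≅ Z^26, C_2 ≅ Z^20, C_3 ≅ Z^4.

Boundary ∂_1: C_1 → C_0 maps an edge to its endpoints' difference, ∂[p,q] = q − p.
The resulting 10×26 matrix has rank 9, and its Smith normal form has invariant factors (1,1,1,1,1,1,1,1,1).

Boundary ∂_2: C_2 → C_1 maps a triangle to the signed sum of its edges. For instance
  ∂bdi = di − bi + bd,
  ∂cfh = fh − ch + cf.
As a 26×20 matrix over Z this has rank 16, with invariant factors (1,1,1,1,1,1,1,1,1,1,1,1,1,1,1,1).

∂_3: C_3 → C_2 sends each 3-simplex σ to the alternating sum Σ_i (−1)^i (σ with its i-th vertex removed). For instance
  ∂dehi = ehi − dhi + dei − deh,
  ∂bdei = dei − bei + bdi − bde.
The resulting 20×4 matrix has rank 4, and its Smith normal form has invariant factors (1,1,1,1).

From H_k ≅ ker(∂_k) / im(∂_{k+1}) we obtain:

  H_0: rank C_0 − rank ∂_1 = 10 − 9 = 1, and the invariant factors of ∂_1 are all 1, so H_0 ≅ Z.
  H_1: rank ker ∂_1 − rank ∂_2 = (26 − 9) − 16 = 1, and the invariant factors of ∂_2 are all 1, so H_1 ≅ Z.
  H_2: rank ker ∂_2 − rank ∂_3 = (20 − 16) − 4 = 0, and the invariant factors of ∂_3 are all 1, so H_2 ≅ 0.
  H_3: rank ker ∂_3 − rank ∂_4 = (4 − 4) − 0 = 0, and there is no ∂_4, so H_3 ≅ 0.

As a check, the Euler characteristic is 10 − 26 + 20 − 4 = 0, which agrees with 1 − 1 + 0 − 0 = 0.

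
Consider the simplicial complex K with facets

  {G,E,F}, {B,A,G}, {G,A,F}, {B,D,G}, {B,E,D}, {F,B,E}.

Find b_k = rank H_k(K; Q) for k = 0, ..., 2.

b_0 = 1, b_1 = 1, b_2 = 0.

We work with the vertex ordering A < B < D < E < F < G. The simplices of K, each written with vertices in increasing order, are:

  0-simplices (6): A, B, D, E, F, G
  1-simplices (12): AB, AF, AG, BD, BE, BF, BG, DE, DG, EF, EG, FG
  2-simplices (6): ABG, AFG, BDE, BDG, BEF, EFG

so the chain groups are C_0 ≅ Z^6, C_1 ≅ Z^12, C_2 ≅ Z^6.

The boundary map ∂_1: C_1 → C_0 sends each edge [p,q] (with p < q) to q − p. For instance
  ∂BF = F − B.
The 6×12 boundary matrix has rank 5 and Smith normal form diag(1,1,1,1,1).

The boundary map ∂_2: C_2 → C_1 acts by ∂[p,q,r] = [q,r] − [p,r] + [p,q]. For instance
  ∂BDE = DE − BE + BD,
  ∂AFG = FG − AG + AF.
This gives a 12×6 integer matrix of rank 6; reducing to Smith normal form yields diagonal entries (1,1,1,1,1,1).

Computing H_k = (kernel of ∂_k) / (image of ∂_{k+1}):

  H_0: rank C_0 − rank ∂_1 = 6 − 5 = 1, and the invariant factors of ∂_1 are all 1, so H_0 ≅ Z.
  H_1: rank ker ∂_1 − rank ∂_2 = (12 − 5) − 6 = 1, and the invariant factors of ∂_2 are all 1, so H_1 ≅ Z.
  H_2: rank ker ∂_2 − rank ∂_3 = (6 − 6) − 0 = 0, and there is no ∂_3, so H_2 ≅ 0.

As a check, the Euler characteristic is 6 − 12 + 6 = 0, which agrees with 1 − 1 + 0 = 0.
(K is a triangulation of the cylinder S^1 x I.)

Hence the Betti numbers are b_0 = 1, b_1 = 1, b_2 = 0.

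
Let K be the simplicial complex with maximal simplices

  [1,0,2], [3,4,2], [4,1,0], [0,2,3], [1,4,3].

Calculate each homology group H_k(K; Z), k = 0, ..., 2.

Fix the vertex order 0 < 1 < 2 < 3 < 4 and write every simplex with vertices in increasing order. Then dim K = 2 and the simplices of K are:

  0-simplices (5): [0], [1], [2], [3], [4]
  1-simplices (10): [0,1], [0,2], [0,3], [0,4], [1,2], [1,3], [1,4], [2,3], [2,4], [3,4]
  2-simplices (5): [0,1,2], [0,1,4], [0,2,3], [1,3,4], [2,3,4]

so the chain groups are C_0 ≅ Z^5, C_1 ≅ Z^10, C_2 ≅ Z^5.

Boundary ∂_1: C_1 → C_0 is given by ∂[p,q] = [q] − [p]. For instance
  ∂[1,4] = [4] − [1].
The 5×10 boundary matrix has rank 4 and Smith normal form diag(1,1,1,1).

∂_2: C_2 → C_1 acts by ∂[p,q,r] = [q,r] − [p,r] + [p,q]. For instance
  ∂[0,2,3] = [2,3] − [0,3] + [0,2],
  ∂[2,3,4] = [3,4] − [2,4] + [2,3].
The 10×5 boundary matrix has rank 5 and Smith normal form diag(1,1,1,1,1).

Computing H_k = (kernel of ∂_k) / (image of ∂_{k+1}):

  H_0: rank C_0 − rank ∂_1 = 5 − 4 = 1, and the invariant factors of ∂_1 are all 1, so H_0 ≅ Z.
  H_1: rank ker ∂_1 − rank ∂_2 = (10 − 4) − 5 = 1, and the invariant factors of ∂_2 are all 1, so H_1 ≅ Z.
  H_2: rank ker ∂_2 − rank ∂_3 = (5 − 5) − 0 = 0, and there is no ∂_3, so H_2 ≅ 0.

H_0 = Z,  H_1 = Z,  H_2 = 0.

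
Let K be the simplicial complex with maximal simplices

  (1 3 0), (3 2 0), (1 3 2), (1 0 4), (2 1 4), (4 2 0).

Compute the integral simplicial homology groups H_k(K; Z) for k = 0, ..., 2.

H_0 ≅ Z,  H_1 = 0,  H_2 ≅ Z.

Fix the vertex order 0 < 1 < 2 < 3 < 4 and write every simplex with vertices in increasing order. Then dim K = 2 and the simplices of K are:

  0-simplices (5): [0], [1], [2], [3], [4]
  1-simplices (9): [0,1], [0,2], [0,3], [0,4], [1,2], [1,3], [1,4], [2,3], [2,4]
  2-simplices (6): [0,1,3], [0,1,4], [0,2,3], [0,2,4], [1,2,3], [1,2,4]

so the chain groups are C_0 ≅ Z^5, C_1 ≅ Z^9, C_2 ≅ Z^6.

Boundary ∂_1: C_1 → C_0 maps an edge to its endpoints' difference, ∂[p,q] = q − p. For instance
  ∂[2,3] = [3] − [2].
The resulting 5×9 matrix has rank 4, and its Smith normal form has invariant factors (1,1,1,1).

∂_2: C_2 → C_1 acts by ∂[p,q,r] = [q,r] − [p,r] + [p,q]. For instance
  ∂[0,1,4] = [1,4] − [0,4] + [0,1],
  ∂[0,1,3] = [1,3] − [0,3] + [0,1].
As a 9×6 matrix over Z this has rank 5, with invariant factors (1,1,1,1,1).

From H_k ≅ ker(∂_k) / im(∂_{k+1}) we obtain:

  H_0: rank C_0 − rank ∂_1 = 5 − 4 = 1, and the invariant factors of ∂_1 are all 1, so H_0 ≅ Z.
  H_1: rank ker ∂_1 − rank ∂_2 = (9 − 4) − 5 = 0, and the invariant factors of ∂_2 are all 1, so H_1 ≅ 0.
  H_2: rank ker ∂_2 − rank ∂_3 = (6 − 5) − 0 = 1, and there is no ∂_3, so H_2 ≅ Z.

(K is a triangulation of the 2-sphere S^2.)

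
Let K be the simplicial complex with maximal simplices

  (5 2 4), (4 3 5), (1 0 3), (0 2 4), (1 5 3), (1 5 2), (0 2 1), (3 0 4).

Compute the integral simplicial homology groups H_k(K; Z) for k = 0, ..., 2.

Order the vertices as 0 < 1 < 2 < 3 < 4 < 5. Listing each simplex with vertices in this order, K has dimension 2 with simplices:

  0-simplices (6): [0], [1], [2], [3], [4], [5]
  1-simplices (12): [0,1], [0,2], [0,3], [0,4], [1,2], [1,3], [1,5], [2,4], [2,5], [3,4], [3,5], [4,5]
  2-simplices (8): [0,1,2], [0,1,3], [0,2,4], [0,3,4], [1,2,5], [1,3,5], [2,4,5], [3,4,5]

so the chain groups are C_0 ≅ Z^6, C_1 ≅ Z^12, C_2 ≅ Z^8.

The boundary map ∂_1: C_1 → C_0 sends each edge [p,q] (with p < q) to q − p. For instance
  ∂[3,5] = [5] − [3].
The 6×12 boundary matrix has rank 5 and Smith normal form diag(1,1,1,1,1).

The boundary map ∂_2: C_2 → C_1 maps a triangle to the signed sum of its edges. For instance
  ∂[0,1,3] = [1,3] − [0,3] + [0,1],
  ∂[0,1,2] = [1,2] − [0,2] + [0,1].
As a 12×8 matrix over Z this has rank 7, with invariant factors (1,1,1,1,1,1,1).

Computing H_k = (kernel of ∂_k) / (image of ∂_{k+1}):

  H_0: rank C_0 − rank ∂_1 = 6 − 5 = 1, and the invariant factors of ∂_1 are all 1, so H_0 ≅ Z.
  H_1: rank ker ∂_1 − rank ∂_2 = (12 − 5) − 7 = 0, and the invariant factors of ∂_2 are all 1, so H_1 ≅ 0.
  H_2: rank ker ∂_2 − rank ∂_3 = (8 − 7) − 0 = 1, and there is no ∂_3, so H_2 ≅ Z.

H_0 ≅ Z,  H_1 = 0,  H_2 ≅ Z.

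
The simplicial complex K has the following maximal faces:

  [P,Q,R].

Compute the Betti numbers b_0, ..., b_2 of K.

K has 3 vertices, 3 edges, 1 triangle.
rank ∂_0 = 0, rank ∂_1 = 2 ⇒ b_0 = 3 − 0 − 2 = 1; all invariant factors of ∂_1 are 1 so no torsion. So H_0 ≅ Z.
rank ∂_1 = 2, rank ∂_2 = 1 ⇒ b_1 = 3 − 2 − 1 = 0; all invariant factors of ∂_2 are 1 so no torsion. So H_1 ≅ 0.
rank ∂_2 = 1, rank ∂_3 = 0 ⇒ b_2 = 1 − 1 − 0 = 0. So H_2 ≅ 0.

b_0 = 1, b_1 = 0, b_2 = 0.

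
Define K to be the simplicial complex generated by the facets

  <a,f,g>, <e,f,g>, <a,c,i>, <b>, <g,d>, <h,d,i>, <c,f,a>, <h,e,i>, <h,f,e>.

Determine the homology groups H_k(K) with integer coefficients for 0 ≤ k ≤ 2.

K has 9 vertices, 16 edges, 7 triangles.
rank ∂_0 = 0, rank ∂_1 = 7 ⇒ b_0 = 9 − 0 − 7 = 2; all invariant factors of ∂_1 are 1 so no torsion. So H_0 ≅ Z^2.
rank ∂_1 = 7, rank ∂_2 = 7 ⇒ b_1 = 16 − 7 − 7 = 2; all invariant factors of ∂_2 are 1 so no torsion. So H_1 ≅ Z^2.
rank ∂_2 = 7, rank ∂_3 = 0 ⇒ b_2 = 7 − 7 − 0 = 0. So H_2 ≅ 0.

H_0 = Z^2,  H_1 = Z^2,  H_2 = 0.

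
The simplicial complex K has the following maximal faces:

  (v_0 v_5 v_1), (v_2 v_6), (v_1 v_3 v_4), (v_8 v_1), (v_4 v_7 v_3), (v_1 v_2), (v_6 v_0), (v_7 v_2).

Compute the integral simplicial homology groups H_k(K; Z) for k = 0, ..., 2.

Order the vertices as v_0 < v_1 < v_2 < v_3 < v_4 < v_5 < v_6 < v_7 < v_8. Listing each simplex with vertices in this order, K has dimension 2 with simplices:

  0-simplices (9): [v_0], [v_1], [v_2], [v_3], [v_4], [v_5], [v_6], [v_7], [v_8]
  1-simplices (13): [v_0,v_1], [v_0,v_5], [v_0,v_6], [v_1,v_2], [v_1,v_3], [v_1,v_4], [v_1,v_5], [v_1,v_8], [v_2,v_6], [v_2,v_7], [v_3,v_4], [v_3,v_7], [v_4,v_7]
  2-simplices (3): [v_0,v_1,v_5], [v_1,v_3,v_4], [v_3,v_4,v_7]

so the chain groups are C_0 ≅ Z^9, C_1 ≅ Z^13, C_2 ≅ Z^3.

Boundary ∂_1: C_1 → C_0 sends each edge [p,q] (with p < q) to q − p. For instance
  ∂[v_1,v_4] = [v_4] − [v_1].
As a 9×13 matrix over Z this has rank 8, with invariant factors (1,1,1,1,1,1,1,1).

∂_2: C_2 → C_1 maps a triangle to the signed sum of its edges. For instance
  ∂[v_1,v_3,v_4] = [v_3,v_4] − [v_1,v_4] + [v_1,v_3],
  ∂[v_0,v_1,v_5] = [v_1,v_5] − [v_0,v_5] + [v_0,v_1].
This gives a 13×3 integer matrix of rank 3; reducing to Smith normal form yields diagonal entries (1,1,1).

From H_k ≅ ker(∂_k) / im(∂_{k+1}) we obtain:

  H_0: rank C_0 − rank ∂_1 = 9 − 8 = 1, and the invariant factors of ∂_1 are all 1, so H_0 ≅ Z.
  H_1: rank ker ∂_1 − rank ∂_2 = (13 − 8) − 3 = 2, and the invariant factors of ∂_2 are all 1, so H_1 ≅ Z^2.
  H_2: rank ker ∂_2 − rank ∂_3 = (3 − 3) − 0 = 0, and there is no ∂_3, so H_2 ≅ 0.

H_0 = Z,  H_1 = Z^2,  H_2 = 0.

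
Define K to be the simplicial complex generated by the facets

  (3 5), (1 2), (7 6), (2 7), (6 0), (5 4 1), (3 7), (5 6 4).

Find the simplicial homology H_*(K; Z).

H_0 ≅ Z,  H_1 ≅ Z^2,  H_2 = 0.

Take the total order 0 < 1 < 2 < 3 < 4 < 5 < 6 < 7 on the vertex set. Then K (dimension 2) consists of the simplices:

  0-simplices (8): [0], [1], [2], [3], [4], [5], [6], [7]
  1-simplices (11): [0,6], [1,2], [1,4], [1,5], [2,7], [3,5], [3,7], [4,5], [4,6], [5,6], [6,7]
  2-simplices (2): [1,4,5], [4,5,6]

so the chain groups are C_0 ≅ Z^8, C_1 ≅ Z^11, C_2 ≅ Z^2.

The boundary map ∂_1: C_1 → C_0 maps an edge to its endpoints' difference, ∂[p,q] = q − p. For instance
  ∂[5,6] = [6] − [5].
The 8×11 boundary matrix has rank 7 and Smith normal form diag(1,1,1,1,1,1,1).

Boundary ∂_2: C_2 → C_1 maps a triangle to the signed sum of its edges. For instance
  ∂[4,5,6] = [5,6] − [4,6] + [4,5],
  ∂[1,4,5] = [4,5] − [1,5] + [1,4].
This gives a 11×2 integer matrix of rank 2; reducing to Smith normal form yields diagonal entries (1,1).

Computing H_k = (kernel of ∂_k) / (image of ∂_{k+1}):

  H_0: rank C_0 − rank ∂_1 = 8 − 7 = 1, and the invariant factors of ∂_1 are all 1, so H_0 ≅ Z.
  H_1: rank ker ∂_1 − rank ∂_2 = (11 − 7) − 2 = 2, and the invariant factors of ∂_2 are all 1, so H_1 ≅ Z^2.
  H_2: rank ker ∂_2 − rank ∂_3 = (2 − 2) − 0 = 0, and there is no ∂_3, so H_2 ≅ 0.

As a check, the Euler characteristic is 8 − 11 + 2 = -1, which agrees with 1 − 2 + 0 = -1.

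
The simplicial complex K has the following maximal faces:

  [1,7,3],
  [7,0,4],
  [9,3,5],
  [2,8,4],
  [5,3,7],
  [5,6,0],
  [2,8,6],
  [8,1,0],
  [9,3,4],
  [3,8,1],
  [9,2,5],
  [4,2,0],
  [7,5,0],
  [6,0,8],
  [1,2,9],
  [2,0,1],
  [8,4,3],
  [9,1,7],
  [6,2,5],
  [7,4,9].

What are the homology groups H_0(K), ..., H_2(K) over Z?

Order the vertices as 0 < 1 < 2 < 3 < 4 < 5 < 6 < 7 < 8 < 9. Listing each simplex with vertices in this order, K has dimension 2 with simplices:

  0-simplices (10): [0], [1], [2], [3], [4], [5], [6], [7], [8], [9]
  1-simplices (30): (30 of them)
  2-simplices (20): (20 of them)

Hence C_0 ≅ Z^10, C_1 ≅ Z^30, C_2 ≅ Z^20.

Boundary ∂_1: C_1 → C_0 is given by ∂[p,q] = [q] − [p]. For instance
  ∂[3,9] = [9] − [3].
This gives a 10×30 integer matrix of rank 9; reducing to Smith normal form yields diagonal entries (1,1,1,1,1,1,1,1,1).

The boundary map ∂_2: C_2 → C_1 maps a triangle to the signed sum of its edges. For instance
  ∂[1,3,7] = [3,7] − [1,7] + [1,3],
  ∂[0,5,7] = [5,7] − [0,7] + [0,5].
This gives a 30×20 integer matrix of rank 20; reducing to Smith normal form yields diagonal entries (1,1,1,1,1,1,1,1,1,1,1,1,1,1,1,1,1,1,1,2).

Reading off H_k = ker ∂_k / im ∂_{k+1}:

  H_0: rank C_0 − rank ∂_1 = 10 − 9 = 1, and the invariant factors of ∂_1 are all 1, so H_0 = Z.
  H_1: rank ker ∂_1 − rank ∂_2 = (30 − 9) − 20 = 1, and ∂_2 has invariant factor 2 > 1, so H_1 = Z ⊕ Z/2.
  H_2: rank ker ∂_2 − rank ∂_3 = (20 − 20) − 0 = 0, and there is no ∂_3, so H_2 = 0.

As a check, the Euler characteristic is 10 − 30 + 20 = 0, which agrees with 1 − 1 + 0 = 0.

H_0 = Z,  H_1 = Z ⊕ Z/2,  H_2 = 0.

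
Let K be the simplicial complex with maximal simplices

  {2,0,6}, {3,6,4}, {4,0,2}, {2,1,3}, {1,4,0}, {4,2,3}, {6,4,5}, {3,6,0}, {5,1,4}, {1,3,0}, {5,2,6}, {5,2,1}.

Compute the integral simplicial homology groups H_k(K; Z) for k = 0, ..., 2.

Fix the vertex order 0 < 1 < 2 < 3 < 4 < 5 < 6 and write every simplex with vertices in increasing order. Then dim K = 2 and the simplices of K are:

  0-simplices (7): [0], [1], [2], [3], [4], [5], [6]
  1-simplices (18): [0,1], [0,2], [0,3], [0,4], [0,6], [1,2], [1,3], [1,4], [1,5], [2,3], [2,4], [2,5], [2,6], [3,4], [3,6], [4,5], [4,6], [5,6]
  2-simplices (12): [0,1,3], [0,1,4], [0,2,4], [0,2,6], [0,3,6], [1,2,3], [1,2,5], [1,4,5], [2,3,4], [2,5,6], [3,4,6], [4,5,6]

giving chain groups C_0 ≅ Z^7, C_1 ≅ Z^18, C_2 ≅ Z^12.

Boundary ∂_1: C_1 → C_0 sends each edge [p,q] (with p < q) to q − p.
As a 7×18 matrix over Z this has rank 6, with invariant factors (1,1,1,1,1,1).

∂_2: C_2 → C_1 sends each 2-simplex [p,q,r] to [q,r] − [p,r] + [p,q]. For instance
  ∂[0,1,3] = [1,3] − [0,3] + [0,1],
  ∂[0,2,4] = [2,4] − [0,4] + [0,2].
This gives a 18×12 integer matrix of rank 12; reducing to Smith normal form yields diagonal entries (1,1,1,1,1,1,1,1,1,1,1,2).

Reading off H_k = ker ∂_k / im ∂_{k+1}:

  H_0: rank C_0 − rank ∂_1 = 7 − 6 = 1, and the invariant factors of ∂_1 are all 1, so H_0 = Z.
  H_1: rank ker ∂_1 − rank ∂_2 = (18 − 6) − 12 = 0, and ∂_2 has invariant factor 2 > 1, so H_1 = Z/2Z.
  H_2: rank ker ∂_2 − rank ∂_3 = (12 − 12) − 0 = 0, and there is no ∂_3, so H_2 = 0.

As a check, the Euler characteristic is 7 − 18 + 12 = 1, which agrees with 1 − 0 + 0 = 1.

H_0 = Z,  H_1 = Z/2Z,  H_2 = 0.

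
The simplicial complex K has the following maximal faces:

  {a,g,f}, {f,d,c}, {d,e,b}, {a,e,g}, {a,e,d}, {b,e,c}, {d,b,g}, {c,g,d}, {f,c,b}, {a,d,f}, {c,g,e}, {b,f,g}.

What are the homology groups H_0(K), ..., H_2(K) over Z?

H_0 ≅ Z,  H_1 ≅ Z/2Z,  H_2 = 0.

Order the vertices as a < b < c < d < e < f < g. Listing each simplex with vertices in this order, K has dimension 2 with simplices:

  0-simplices (7): a, b, c, d, e, f, g
  1-simplices (18): ad, ae, af, ag, bc, bd, be, bf, bg, cd, ce, cf, cg, de, df, dg, eg, fg
  2-simplices (12): ade, adf, aeg, afg, bce, bcf, bde, bdg, bfg, cdf, cdg, ceg

so the chain groups are C_0 ≅ Z^7, C_1 ≅ Z^18, C_2 ≅ Z^12.

The boundary map ∂_1: C_1 → C_0 sends each edge [p,q] (with p < q) to q − p. For instance
  ∂eg = g − e.
This gives a 7×18 integer matrix of rank 6; reducing to Smith normal form yields diagonal entries (1,1,1,1,1,1).

∂_2: C_2 → C_1 acts by ∂[p,q,r] = [q,r] − [p,r] + [p,q]. For instance
  ∂bde = de − be + bd,
  ∂bce = ce − be + bc.
This gives a 18×12 integer matrix of rank 12; reducing to Smith normal form yields diagonal entries (1,1,1,1,1,1,1,1,1,1,1,2).

Reading off H_k = ker ∂_k / im ∂_{k+1}:

  H_0: rank C_0 − rank ∂_1 = 7 − 6 = 1, and the invariant factors of ∂_1 are all 1, so H_0 ≅ Z.
  H_1: rank ker ∂_1 − rank ∂_2 = (18 − 6) − 12 = 0, and ∂_2 has invariant factor 2 > 1, so H_1 ≅ Z/2Z.
  H_2: rank ker ∂_2 − rank ∂_3 = (12 − 12) − 0 = 0, and there is no ∂_3, so H_2 ≅ 0.

As a check, the Euler characteristic is 7 − 18 + 12 = 1, which agrees with 1 − 0 + 0 = 1.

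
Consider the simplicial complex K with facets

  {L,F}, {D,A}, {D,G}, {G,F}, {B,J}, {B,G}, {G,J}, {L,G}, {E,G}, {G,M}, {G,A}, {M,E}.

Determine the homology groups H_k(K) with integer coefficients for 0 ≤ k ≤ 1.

H_0 ≅ Z,  H_1 ≅ Z^4.

Take the total order A < B < D < E < F < G < J < L < M on the vertex set. Then K (dimension 1) consists of the simplices:

  0-simplices (9): A, B, D, E, F, G, J, L, M
  1-simplices (12): AD, AG, BG, BJ, DG, EG, EM, FG, FL, GJ, GL, GM

Hence C_0 ≅ Z^9, C_1 ≅ Z^12.

The boundary map ∂_1: C_1 → C_0 maps an edge to its endpoints' difference, ∂[p,q] = q − p. For instance
  ∂GL = L − G.
This gives a 9×12 integer matrix of rank 8; reducing to Smith normal form yields diagonal entries (1,1,1,1,1,1,1,1).

Now H_k = ker ∂_k / im ∂_{k+1}, so:

  H_0: rank C_0 − rank ∂_1 = 9 − 8 = 1, and the invariant factors of ∂_1 are all 1, so H_0 = Z.
  H_1: rank ker ∂_1 − rank ∂_2 = (12 − 8) − 0 = 4, and there is no ∂_2, so H_1 = Z^4.

As a check, the Euler characteristic is 9 − 12 = -3, which agrees with 1 − 4 = -3.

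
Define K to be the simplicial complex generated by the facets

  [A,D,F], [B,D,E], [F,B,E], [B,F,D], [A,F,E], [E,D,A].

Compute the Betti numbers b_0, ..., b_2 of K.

Fix the vertex order A < B < D < E < F and write every simplex with vertices in increasing order. Then dim K = 2 and the simplices of K are:

  0-simplices (5): A, B, D, E, F
  1-simplices (9): AD, AE, AF, BD, BE, BF, DE, DF, EF
  2-simplices (6): ADE, ADF, AEF, BDE, BDF, BEF

giving chain groups C_0 ≅ Z^5, C_1 ≅ Z^9, C_2 ≅ Z^6.

The boundary map ∂_1: C_1 → C_0 is given by ∂[p,q] = [q] − [p].
The 5×9 boundary matrix has rank 4 and Smith normal form diag(1,1,1,1).

∂_2: C_2 → C_1 maps a triangle to the signed sum of its edges. For instance
  ∂ADF = DF − AF + AD,
  ∂BEF = EF − BF + BE.
This gives a 9×6 integer matrix of rank 5; reducing to Smith normal form yields diagonal entries (1,1,1,1,1).

From H_k ≅ ker(∂_k) / im(∂_{k+1}) we obtain:

  H_0: rank C_0 − rank ∂_1 = 5 − 4 = 1, and the invariant factors of ∂_1 are all 1, so H_0 = Z.
  H_1: rank ker ∂_1 − rank ∂_2 = (9 − 4) − 5 = 0, and the invariant factors of ∂_2 are all 1, so H_1 = 0.
  H_2: rank ker ∂_2 − rank ∂_3 = (6 − 5) − 0 = 1, and there is no ∂_3, so H_2 = Z.

Hence the Betti numbers are b_0 = 1, b_1 = 0, b_2 = 1.

b_0 = 1, b_1 = 0, b_2 = 1.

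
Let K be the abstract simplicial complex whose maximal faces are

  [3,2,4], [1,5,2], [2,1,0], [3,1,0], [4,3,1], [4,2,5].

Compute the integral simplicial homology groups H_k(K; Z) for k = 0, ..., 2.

H_0 = Z,  H_1 = Z,  H_2 = 0.

Take the total order 0 < 1 < 2 < 3 < 4 < 5 on the vertex set. Then K (dimension 2) consists of the simplices:

  0-simplices (6): [0], [1], [2], [3], [4], [5]
  1-simplices (12): [0,1], [0,2], [0,3], [1,2], [1,3], [1,4], [1,5], [2,3], [2,4], [2,5], [3,4], [4,5]
  2-simplices (6): [0,1,2], [0,1,3], [1,2,5], [1,3,4], [2,3,4], [2,4,5]

so the chain groups are C_0 ≅ Z^6, C_1 ≅ Z^12, C_2 ≅ Z^6.

The boundary map ∂_1: C_1 → C_0 is given by ∂[p,q] = [q] − [p]. For instance
  ∂[2,3] = [3] − [2].
This gives a 6×12 integer matrix of rank 5; reducing to Smith normal form yields diagonal entries (1,1,1,1,1).

The boundary map ∂_2: C_2 → C_1 maps a triangle to the signed sum of its edges. For instance
  ∂[2,3,4] = [3,4] − [2,4] + [2,3],
  ∂[1,3,4] = [3,4] − [1,4] + [1,3].
The resulting 12×6 matrix has rank 6, and its Smith normal form has invariant factors (1,1,1,1,1,1).

Now H_k = ker ∂_k / im ∂_{k+1}, so:

  H_0: rank C_0 − rank ∂_1 = 6 − 5 = 1, and the invariant factors of ∂_1 are all 1, so H_0 = Z.
  H_1: rank ker ∂_1 − rank ∂_2 = (12 − 5) − 6 = 1, and the invariant factors of ∂_2 are all 1, so H_1 = Z.
  H_2: rank ker ∂_2 − rank ∂_3 = (6 − 6) − 0 = 0, and there is no ∂_3, so H_2 = 0.

(K is a triangulation of the cylinder S^1 x I.)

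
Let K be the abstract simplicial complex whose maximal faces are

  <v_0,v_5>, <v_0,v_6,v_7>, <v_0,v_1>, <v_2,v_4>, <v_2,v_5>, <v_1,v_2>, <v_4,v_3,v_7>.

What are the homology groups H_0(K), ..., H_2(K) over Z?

H_0 = Z,  H_1 = Z^2,  H_2 = 0.

Fix the vertex order v_0 < v_1 < v_2 < v_3 < v_4 < v_5 < v_6 < v_7 and write every simplex with vertices in increasing order. Then dim K = 2 and the simplices of K are:

  0-simplices (8): [v_0], [v_1], [v_2], [v_3], [v_4], [v_5], [v_6], [v_7]
  1-simplices (11): [v_0,v_1], [v_0,v_5], [v_0,v_6], [v_0,v_7], [v_1,v_2], [v_2,v_4], [v_2,v_5], [v_3,v_4], [v_3,v_7], [v_4,v_7], [v_6,v_7]
  2-simplices (2): [v_0,v_6,v_7], [v_3,v_4,v_7]

Hence C_0 ≅ Z^8, C_1 ≅ Z^11, C_2 ≅ Z^2.

The boundary map ∂_1: C_1 → C_0 maps an edge to its endpoints' difference, ∂[p,q] = q − p.
As a 8×11 matrix over Z this has rank 7, with invariant factors (1,1,1,1,1,1,1).

∂_2: C_2 → C_1 sends each 2-simplex [p,q,r] to [q,r] − [p,r] + [p,q]. For instance
  ∂[v_0,v_6,v_7] = [v_6,v_7] − [v_0,v_7] + [v_0,v_6],
  ∂[v_3,v_4,v_7] = [v_4,v_7] − [v_3,v_7] + [v_3,v_4].
The resulting 11×2 matrix has rank 2, and its Smith normal form has invariant factors (1,1).

Computing H_k = (kernel of ∂_k) / (image of ∂_{k+1}):

  H_0: rank C_0 − rank ∂_1 = 8 − 7 = 1, and the invariant factors of ∂_1 are all 1, so H_0 ≅ Z.
  H_1: rank ker ∂_1 − rank ∂_2 = (11 − 7) − 2 = 2, and the invariant factors of ∂_2 are all 1, so H_1 ≅ Z^2.
  H_2: rank ker ∂_2 − rank ∂_3 = (2 − 2) − 0 = 0, and there is no ∂_3, so H_2 ≅ 0.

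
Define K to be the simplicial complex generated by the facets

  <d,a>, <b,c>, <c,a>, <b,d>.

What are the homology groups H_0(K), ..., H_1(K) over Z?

Fix the vertex order a < b < c < d and write every simplex with vertices in increasing order. Then dim K = 1 and the simplices of K are:

  0-simplices (4): a, b, c, d
  1-simplices (4): ac, ad, bc, bd

giving chain groups C_0 ≅ Z^4, C_1 ≅ Z^4.

The boundary map ∂_1: C_1 → C_0 maps an edge to its endpoints' difference, ∂[p,q] = q − p.
As a 4×4 matrix over Z this has rank 3, with invariant factors (1,1,1).

Now H_k = ker ∂_k / im ∂_{k+1}, so:

  H_0: rank C_0 − rank ∂_1 = 4 − 3 = 1, and the invariant factors of ∂_1 are all 1, so H_0 ≅ Z.
  H_1: rank ker ∂_1 − rank ∂_2 = (4 − 3) − 0 = 1, and there is no ∂_2, so H_1 ≅ Z.

(K is a triangulation of the circle S^1.)

H_0 = Z,  H_1 = Z.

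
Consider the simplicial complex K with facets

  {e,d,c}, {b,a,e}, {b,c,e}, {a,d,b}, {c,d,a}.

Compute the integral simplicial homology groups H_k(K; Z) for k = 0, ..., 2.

H_0 ≅ Z,  H_1 ≅ Z,  H_2 = 0.

K has 5 vertices, 10 edges, 5 triangles.
rank ∂_0 = 0, rank ∂_1 = 4 ⇒ b_0 = 5 − 0 − 4 = 1; all invariant factors of ∂_1 are 1 so no torsion. So H_0 ≅ Z.
rank ∂_1 = 4, rank ∂_2 = 5 ⇒ b_1 = 10 − 4 − 5 = 1; all invariant factors of ∂_2 are 1 so no torsion. So H_1 ≅ Z.
rank ∂_2 = 5, rank ∂_3 = 0 ⇒ b_2 = 5 − 5 − 0 = 0. So H_2 ≅ 0.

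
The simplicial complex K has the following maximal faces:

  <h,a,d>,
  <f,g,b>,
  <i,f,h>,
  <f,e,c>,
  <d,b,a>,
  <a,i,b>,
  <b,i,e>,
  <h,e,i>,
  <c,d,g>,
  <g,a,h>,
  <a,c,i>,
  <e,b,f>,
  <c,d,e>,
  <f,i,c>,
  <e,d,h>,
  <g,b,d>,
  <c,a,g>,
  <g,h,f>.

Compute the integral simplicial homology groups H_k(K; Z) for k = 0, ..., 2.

Order the vertices as a < b < c < d < e < f < g < h < i. Listing each simplex with vertices in this order, K has dimension 2 with simplices:

  0-simplices (9): a, b, c, d, e, f, g, h, i
  1-simplices (27): ab, ac, ad, ag, ah, ai, bd, be, bf, bg, bi, cd, ce, cf, cg, ci, de, dg, dh, ef, eh, ei, fg, fh, fi, gh, hi
  2-simplices (18): abd, abi, acg, aci, adh, agh, bdg, bef, bei, bfg, cde, cdg, cef, cfi, deh, ehi, fgh, fhi

giving chain groups C_0 ≅ Z^9, C_1 ≅ Z^27, C_2 ≅ Z^18.

∂_1: C_1 → C_0 is given by ∂[p,q] = [q] − [p]. For instance
  ∂bg = g − b.
The resulting 9×27 matrix has rank 8, and its Smith normal form has invariant factors (1,1,1,1,1,1,1,1).

The boundary map ∂_2: C_2 → C_1 maps a triangle to the signed sum of its edges. For instance
  ∂fgh = gh − fh + fg,
  ∂cde = de − ce + cd.
The resulting 27×18 matrix has rank 18, and its Smith normal form has invariant factors (1,1,1,1,1,1,1,1,1,1,1,1,1,1,1,1,1,2).

Now H_k = ker ∂_k / im ∂_{k+1}, so:

  H_0: rank C_0 − rank ∂_1 = 9 − 8 = 1, and the invariant factors of ∂_1 are all 1, so H_0 ≅ Z.
  H_1: rank ker ∂_1 − rank ∂_2 = (27 − 8) − 18 = 1, and ∂_2 has invariant factor 2 > 1, so H_1 ≅ Z ⊕ Z/2.
  H_2: rank ker ∂_2 − rank ∂_3 = (18 − 18) − 0 = 0, and there is no ∂_3, so H_2 ≅ 0.

(K is a triangulation of the Klein bottle.)

H_0 = Z,  H_1 = Z ⊕ Z/2,  H_2 = 0.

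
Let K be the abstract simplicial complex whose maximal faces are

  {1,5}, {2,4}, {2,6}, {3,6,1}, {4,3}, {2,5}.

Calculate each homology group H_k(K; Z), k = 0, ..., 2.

Order the vertices as 1 < 2 < 3 < 4 < 5 < 6. Listing each simplex with vertices in this order, K has dimension 2 with simplices:

  0-simplices (6): [1], [2], [3], [4], [5], [6]
  1-simplices (8): [1,3], [1,5], [1,6], [2,4], [2,5], [2,6], [3,4], [3,6]
  2-simplices (1): [1,3,6]

Hence C_0 ≅ Z^6, C_1 ≅ Z^8, C_2 ≅ Z^1.

The boundary map ∂_1: C_1 → C_0 is given by ∂[p,q] = [q] − [p].
This gives a 6×8 integer matrix of rank 5; reducing to Smith normal form yields diagonal entries (1,1,1,1,1).

The boundary map ∂_2: C_2 → C_1 acts by ∂[p,q,r] = [q,r] − [p,r] + [p,q]. For instance
  ∂[1,3,6] = [3,6] − [1,6] + [1,3].
As a 8×1 matrix over Z this has rank 1, with invariant factors (1).

Reading off H_k = ker ∂_k / im ∂_{k+1}:

  H_0: rank C_0 − rank ∂_1 = 6 − 5 = 1, and the invariant factors of ∂_1 are all 1, so H_0 ≅ Z.
  H_1: rank ker ∂_1 − rank ∂_2 = (8 − 5) − 1 = 2, and the invariant factors of ∂_2 are all 1, so H_1 ≅ Z^2.
  H_2: rank ker ∂_2 − rank ∂_3 = (1 − 1) − 0 = 0, and there is no ∂_3, so H_2 ≅ 0.

H_0 ≅ Z,  H_1 ≅ Z^2,  H_2 = 0.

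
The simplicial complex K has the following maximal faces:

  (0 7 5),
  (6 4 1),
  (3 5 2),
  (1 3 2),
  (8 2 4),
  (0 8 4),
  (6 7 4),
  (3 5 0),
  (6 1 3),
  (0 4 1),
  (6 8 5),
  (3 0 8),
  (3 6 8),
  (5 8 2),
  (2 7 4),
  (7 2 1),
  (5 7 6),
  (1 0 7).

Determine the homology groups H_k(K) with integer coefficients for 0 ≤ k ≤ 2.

H_0 = Z,  H_1 = Z ⊕ Z/2,  H_2 = 0.

Fix the vertex order 0 < 1 < 2 < 3 < 4 < 5 < 6 < 7 < 8 and write every simplex with vertices in increasing order. Then dim K = 2 and the simplices of K are:

  0-simplices (9): [0], [1], [2], [3], [4], [5], [6], [7], [8]
  1-simplices (27): (27 of them)
  2-simplices (18): [0,1,4], [0,1,7], [0,3,5], [0,3,8], [0,4,8], [0,5,7], [1,2,3], [1,2,7], [1,3,6], [1,4,6], [2,3,5], [2,4,7], [2,4,8], [2,5,8], [3,6,8], [4,6,7], [5,6,7], [5,6,8]

so the chain groups are C_0 ≅ Z^9, C_1 ≅ Z^27, C_2 ≅ Z^18.

∂_1: C_1 → C_0 is given by ∂[p,q] = [q] − [p]. For instance
  ∂[4,8] = [8] − [4].
The 9×27 boundary matrix has rank 8 and Smith normal form diag(1,1,1,1,1,1,1,1).

∂_2: C_2 → C_1 maps a triangle to the signed sum of its edges. For instance
  ∂[4,6,7] = [6,7] − [4,7] + [4,6],
  ∂[5,6,8] = [6,8] − [5,8] + [5,6].
The 27×18 boundary matrix has rank 18 and Smith normal form diag(1,1,1,1,1,1,1,1,1,1,1,1,1,1,1,1,1,2).

Now H_k = ker ∂_k / im ∂_{k+1}, so:

  H_0: rank C_0 − rank ∂_1 = 9 − 8 = 1, and the invariant factors of ∂_1 are all 1, so H_0 = Z.
  H_1: rank ker ∂_1 − rank ∂_2 = (27 − 8) − 18 = 1, and ∂_2 has invariant factor 2 > 1, so H_1 = Z ⊕ Z/2.
  H_2: rank ker ∂_2 − rank ∂_3 = (18 − 18) − 0 = 0, and there is no ∂_3, so H_2 = 0.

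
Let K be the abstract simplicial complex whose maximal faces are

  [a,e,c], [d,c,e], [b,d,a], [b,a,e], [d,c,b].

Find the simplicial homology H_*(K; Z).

Order the vertices as a < b < c < d < e. Listing each simplex with vertices in this order, K has dimension 2 with simplices:

  0-simplices (5): a, b, c, d, e
  1-simplices (10): ab, ac, ad, ae, bc, bd, be, cd, ce, de
  2-simplices (5): abd, abe, ace, bcd, cde

Hence C_0 ≅ Z^5, C_1 ≅ Z^10, C_2 ≅ Z^5.

∂_1: C_1 → C_0 sends each edge [p,q] (with p < q) to q − p. For instance
  ∂ac = c − a.
As a 5×10 matrix over Z this has rank 4, with invariant factors (1,1,1,1).

The boundary map ∂_2: C_2 → C_1 maps a triangle to the signed sum of its edges. For instance
  ∂ace = ce − ae + ac,
  ∂cde = de − ce + cd.
As a 10×5 matrix over Z this has rank 5, with invariant factors (1,1,1,1,1).

From H_k ≅ ker(∂_k) / im(∂_{k+1}) we obtain:

  H_0: rank C_0 − rank ∂_1 = 5 − 4 = 1, and the invariant factors of ∂_1 are all 1, so H_0 ≅ Z.
  H_1: rank ker ∂_1 − rank ∂_2 = (10 − 4) − 5 = 1, and the invariant factors of ∂_2 are all 1, so H_1 ≅ Z.
  H_2: rank ker ∂_2 − rank ∂_3 = (5 − 5) − 0 = 0, and there is no ∂_3, so H_2 ≅ 0.

H_0 = Z,  H_1 = Z,  H_2 = 0.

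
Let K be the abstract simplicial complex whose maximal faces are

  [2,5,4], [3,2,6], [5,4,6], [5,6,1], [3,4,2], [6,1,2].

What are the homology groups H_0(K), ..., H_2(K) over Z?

K has 6 vertices, 12 edges, 6 triangles.
rank ∂_0 = 0, rank ∂_1 = 5 ⇒ b_0 = 6 − 0 − 5 = 1; all invariant factors of ∂_1 are 1 so no torsion. So H_0 = Z.
rank ∂_1 = 5, rank ∂_2 = 6 ⇒ b_1 = 12 − 5 − 6 = 1; all invariant factors of ∂_2 are 1 so no torsion. So H_1 = Z.
rank ∂_2 = 6, rank ∂_3 = 0 ⇒ b_2 = 6 − 6 − 0 = 0. So H_2 = 0.

H_0 ≅ Z,  H_1 ≅ Z,  H_2 = 0.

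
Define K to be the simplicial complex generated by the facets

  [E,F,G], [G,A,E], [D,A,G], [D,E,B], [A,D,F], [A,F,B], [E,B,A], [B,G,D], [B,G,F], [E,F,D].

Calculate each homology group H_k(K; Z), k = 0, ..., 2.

H_0 = Z,  H_1 = Z/2Z,  H_2 = 0.

Fix the vertex order A < B < D < E < F < G and write every simplex with vertices in increasing order. Then dim K = 2 and the simplices of K are:

  0-simplices (6): A, B, D, E, F, G
  1-simplices (15): AB, AD, AE, AF, AG, BD, BE, BF, BG, DE, DF, DG, EF, EG, FG
  2-simplices (10): ABE, ABF, ADF, ADG, AEG, BDE, BDG, BFG, DEF, EFG

so the chain groups are C_0 ≅ Z^6, C_1 ≅ Z^15, C_2 ≅ Z^10.

The boundary map ∂_1: C_1 → C_0 sends each edge [p,q] (with p < q) to q − p.
This gives a 6×15 integer matrix of rank 5; reducing to Smith normal form yields diagonal entries (1,1,1,1,1).

∂_2: C_2 → C_1 maps a triangle to the signed sum of its edges. For instance
  ∂BDE = DE − BE + BD,
  ∂BDG = DG − BG + BD.
As a 15×10 matrix over Z this has rank 10, with invariant factors (1,1,1,1,1,1,1,1,1,2).

Computing H_k = (kernel of ∂_k) / (image of ∂_{k+1}):

  H_0: rank C_0 − rank ∂_1 = 6 − 5 = 1, and the invariant factors of ∂_1 are all 1, so H_0 ≅ Z.
  H_1: rank ker ∂_1 − rank ∂_2 = (15 − 5) − 10 = 0, and ∂_2 has invariant factor 2 > 1, so H_1 ≅ Z/2Z.
  H_2: rank ker ∂_2 − rank ∂_3 = (10 − 10) − 0 = 0, and there is no ∂_3, so H_2 ≅ 0.

(K is a triangulation of the real projective plane RP^2.)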